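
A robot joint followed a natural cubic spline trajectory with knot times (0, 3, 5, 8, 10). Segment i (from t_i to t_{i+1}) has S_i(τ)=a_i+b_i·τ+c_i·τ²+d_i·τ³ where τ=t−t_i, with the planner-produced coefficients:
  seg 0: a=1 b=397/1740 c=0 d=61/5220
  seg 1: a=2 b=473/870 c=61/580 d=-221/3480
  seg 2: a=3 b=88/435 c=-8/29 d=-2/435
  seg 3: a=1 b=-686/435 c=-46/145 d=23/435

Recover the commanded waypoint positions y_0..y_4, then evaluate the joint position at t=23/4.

y_0 = S_0(0) = a_0 = 1
y_1 = S_1(0) = a_1 = 2
y_2 = S_2(0) = a_2 = 3
y_3 = S_3(0) = a_3 = 1
y_4 = S_3(2) = -3
t_q=23/4 is in segment 2 (τ=3/4); S_2(τ)=2779/928

y_0=1 y_1=2 y_2=3 y_3=1 y_4=-3
S(23/4) = 2779/928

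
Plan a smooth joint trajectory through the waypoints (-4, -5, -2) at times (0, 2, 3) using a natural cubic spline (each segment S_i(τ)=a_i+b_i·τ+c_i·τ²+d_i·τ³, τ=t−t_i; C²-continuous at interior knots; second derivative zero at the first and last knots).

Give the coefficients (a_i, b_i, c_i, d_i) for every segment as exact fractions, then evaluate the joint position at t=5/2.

  seg 0: a=-4 b=-5/3 c=0 d=7/24
  seg 1: a=-5 b=11/6 c=7/4 d=-7/12
S(5/2) = -119/32

Δ: Δ0=-1/2, Δ1=3
row 1: diag=6, rhs=21; c'=1/6, d'=7/2
back: M1=7/2
M: M0=0, M1=7/2, M2=0
seg 0: a=-4, c=M0/2=0, d=(M1−M0)/(6·2)=7/24, b=Δ0−h0·(2M0+M1)/6=-5/3
seg 1: a=-5, c=M1/2=7/4, d=(M2−M1)/(6·1)=-7/12, b=Δ1−h1·(2M1+M2)/6=11/6
t_q=5/2 → seg 1, τ=1/2; S=-5+11/6·τ+7/4·τ²+-7/12·τ³=-119/32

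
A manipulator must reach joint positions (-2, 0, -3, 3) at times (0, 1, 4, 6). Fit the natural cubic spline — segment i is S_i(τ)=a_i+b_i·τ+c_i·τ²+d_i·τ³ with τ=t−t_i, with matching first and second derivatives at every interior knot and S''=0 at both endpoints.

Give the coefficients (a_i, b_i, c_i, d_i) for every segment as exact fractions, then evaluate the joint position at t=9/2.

  seg 0: a=-2 b=184/71 c=0 d=-42/71
  seg 1: a=0 b=58/71 c=-126/71 d=83/213
  seg 2: a=-3 b=49/71 c=123/71 d=-41/142
S(9/2) = -2565/1136

Δ: Δ0=2, Δ1=-1, Δ2=3
row 1: diag=8, rhs=-18; c'=3/8, d'=-9/4
row 2: denom=10−3·3/8=71/8; d'=(24−3·-9/4)/(71/8)=246/71
back: M2=246/71
back: M1=-9/4−3/8·246/71=-252/71
M: M0=0, M1=-252/71, M2=246/71, M3=0
seg 0: a=-2, c=M0/2=0, d=(M1−M0)/(6·1)=-42/71, b=Δ0−h0·(2M0+M1)/6=184/71
seg 1: a=0, c=M1/2=-126/71, d=(M2−M1)/(6·3)=83/213, b=Δ1−h1·(2M1+M2)/6=58/71
seg 2: a=-3, c=M2/2=123/71, d=(M3−M2)/(6·2)=-41/142, b=Δ2−h2·(2M2+M3)/6=49/71
t_q=9/2 → seg 2, τ=1/2; S=-3+49/71·τ+123/71·τ²+-41/142·τ³=-2565/1136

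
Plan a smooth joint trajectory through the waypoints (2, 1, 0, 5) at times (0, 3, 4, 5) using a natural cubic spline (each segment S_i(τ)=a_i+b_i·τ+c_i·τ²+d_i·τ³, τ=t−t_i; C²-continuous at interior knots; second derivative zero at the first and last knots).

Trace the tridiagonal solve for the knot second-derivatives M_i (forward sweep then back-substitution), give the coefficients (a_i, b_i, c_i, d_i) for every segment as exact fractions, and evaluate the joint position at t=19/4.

  seg 0: a=2 b=47/93 c=0 d=-26/279
  seg 1: a=1 b=-187/93 c=-26/31 d=172/93
  seg 2: a=0 b=173/93 c=146/31 d=-146/93
S(19/4) = 3355/992

Δ: Δ0=-1/3, Δ1=-1, Δ2=5
row 1: diag=8, rhs=-4; c'=1/8, d'=-1/2
row 2: denom=4−1·1/8=31/8; d'=(36−1·-1/2)/(31/8)=292/31
back: M2=292/31
back: M1=-1/2−1/8·292/31=-52/31
M: M0=0, M1=-52/31, M2=292/31, M3=0
seg 0: a=2, c=M0/2=0, d=(M1−M0)/(6·3)=-26/279, b=Δ0−h0·(2M0+M1)/6=47/93
seg 1: a=1, c=M1/2=-26/31, d=(M2−M1)/(6·1)=172/93, b=Δ1−h1·(2M1+M2)/6=-187/93
seg 2: a=0, c=M2/2=146/31, d=(M3−M2)/(6·1)=-146/93, b=Δ2−h2·(2M2+M3)/6=173/93
t_q=19/4 → seg 2, τ=3/4; S=0+173/93·τ+146/31·τ²+-146/93·τ³=3355/992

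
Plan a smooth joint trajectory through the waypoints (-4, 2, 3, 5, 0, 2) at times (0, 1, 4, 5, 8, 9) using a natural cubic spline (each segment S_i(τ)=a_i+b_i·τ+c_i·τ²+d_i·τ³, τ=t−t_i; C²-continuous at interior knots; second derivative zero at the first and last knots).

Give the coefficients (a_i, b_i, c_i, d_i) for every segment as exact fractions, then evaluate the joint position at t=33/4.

  seg 0: a=-4 b=2290/329 c=0 d=-316/329
  seg 1: a=2 b=1342/329 c=-948/329 d=4835/8883
  seg 2: a=3 b=489/329 c=1991/987 d=-212/141
  seg 3: a=5 b=997/987 c=-2461/987 d=4741/8883
  seg 4: a=0 b=454/987 c=760/329 d=-760/987
S(33/4) = 93/376

Δ: Δ0=6, Δ1=1/3, Δ2=2, Δ3=-5/3, Δ4=2
row 1: diag=8, rhs=-34; c'=3/8, d'=-17/4
row 2: denom=8−3·3/8=55/8; d'=(10−3·-17/4)/(55/8)=182/55
row 3: denom=8−1·8/55=432/55; d'=(-22−1·182/55)/(432/55)=-29/9
row 4: denom=8−3·55/144=329/48; d'=(22−3·-29/9)/(329/48)=1520/329
back: M4=1520/329
back: M3=-29/9−55/144·1520/329=-4922/987
back: M2=182/55−8/55·-4922/987=3982/987
back: M1=-17/4−3/8·3982/987=-1896/329
M: M0=0, M1=-1896/329, M2=3982/987, M3=-4922/987, M4=1520/329, M5=0
seg 0: a=-4, c=M0/2=0, d=(M1−M0)/(6·1)=-316/329, b=Δ0−h0·(2M0+M1)/6=2290/329
seg 1: a=2, c=M1/2=-948/329, d=(M2−M1)/(6·3)=4835/8883, b=Δ1−h1·(2M1+M2)/6=1342/329
seg 2: a=3, c=M2/2=1991/987, d=(M3−M2)/(6·1)=-212/141, b=Δ2−h2·(2M2+M3)/6=489/329
seg 3: a=5, c=M3/2=-2461/987, d=(M4−M3)/(6·3)=4741/8883, b=Δ3−h3·(2M3+M4)/6=997/987
seg 4: a=0, c=M4/2=760/329, d=(M5−M4)/(6·1)=-760/987, b=Δ4−h4·(2M4+M5)/6=454/987
t_q=33/4 → seg 4, τ=1/4; S=0+454/987·τ+760/329·τ²+-760/987·τ³=93/376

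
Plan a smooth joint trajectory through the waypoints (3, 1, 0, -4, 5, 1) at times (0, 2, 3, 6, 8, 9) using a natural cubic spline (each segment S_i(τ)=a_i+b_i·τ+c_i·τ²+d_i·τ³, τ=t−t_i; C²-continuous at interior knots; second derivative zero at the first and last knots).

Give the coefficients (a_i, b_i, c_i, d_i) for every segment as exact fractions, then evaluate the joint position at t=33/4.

Δ: Δ0=-1, Δ1=-1, Δ2=-4/3, Δ3=9/2, Δ4=-4
row 1: diag=6, rhs=0; c'=1/6, d'=0
row 2: denom=8−1·1/6=47/6; d'=(-2−1·0)/(47/6)=-12/47
row 3: denom=10−3·18/47=416/47; d'=(35−3·-12/47)/(416/47)=1681/416
row 4: denom=6−2·47/208=577/104; d'=(-51−2·1681/416)/(577/104)=-12289/1154
back: M4=-12289/1154
back: M3=1681/416−47/208·-12289/1154=3720/577
back: M2=-12/47−18/47·3720/577=-1572/577
back: M1=0−1/6·-1572/577=262/577
M: M0=0, M1=262/577, M2=-1572/577, M3=3720/577, M4=-12289/1154, M5=0
seg 0: a=3, c=M0/2=0, d=(M1−M0)/(6·2)=131/3462, b=Δ0−h0·(2M0+M1)/6=-1993/1731
seg 1: a=1, c=M1/2=131/577, d=(M2−M1)/(6·1)=-917/1731, b=Δ1−h1·(2M1+M2)/6=-1207/1731
seg 2: a=0, c=M2/2=-786/577, d=(M3−M2)/(6·3)=294/577, b=Δ2−h2·(2M2+M3)/6=-3172/1731
seg 3: a=-4, c=M3/2=1860/577, d=(M4−M3)/(6·2)=-19729/13848, b=Δ3−h3·(2M3+M4)/6=6494/1731
seg 4: a=5, c=M4/2=-12289/2308, d=(M5−M4)/(6·1)=12289/6924, b=Δ4−h4·(2M4+M5)/6=-1559/3462
t_q=33/4 → seg 4, τ=1/4; S=5+-1559/3462·τ+-12289/2308·τ²+12289/6924·τ³=676871/147712

  seg 0: a=3 b=-1993/1731 c=0 d=131/3462
  seg 1: a=1 b=-1207/1731 c=131/577 d=-917/1731
  seg 2: a=0 b=-3172/1731 c=-786/577 d=294/577
  seg 3: a=-4 b=6494/1731 c=1860/577 d=-19729/13848
  seg 4: a=5 b=-1559/3462 c=-12289/2308 d=12289/6924
S(33/4) = 676871/147712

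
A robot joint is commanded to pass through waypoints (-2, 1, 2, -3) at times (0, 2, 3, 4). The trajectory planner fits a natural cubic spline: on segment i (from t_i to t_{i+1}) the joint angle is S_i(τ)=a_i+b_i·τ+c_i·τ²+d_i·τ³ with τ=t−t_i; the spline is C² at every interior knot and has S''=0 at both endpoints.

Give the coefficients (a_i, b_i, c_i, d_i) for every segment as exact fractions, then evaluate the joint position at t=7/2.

  seg 0: a=-2 b=53/46 c=0 d=2/23
  seg 1: a=1 b=101/46 c=12/23 d=-79/46
  seg 2: a=2 b=-44/23 c=-213/46 d=71/46
S(7/2) = 29/368

Δ: Δ0=3/2, Δ1=1, Δ2=-5
row 1: diag=6, rhs=-3; c'=1/6, d'=-1/2
row 2: denom=4−1·1/6=23/6; d'=(-36−1·-1/2)/(23/6)=-213/23
back: M2=-213/23
back: M1=-1/2−1/6·-213/23=24/23
M: M0=0, M1=24/23, M2=-213/23, M3=0
seg 0: a=-2, c=M0/2=0, d=(M1−M0)/(6·2)=2/23, b=Δ0−h0·(2M0+M1)/6=53/46
seg 1: a=1, c=M1/2=12/23, d=(M2−M1)/(6·1)=-79/46, b=Δ1−h1·(2M1+M2)/6=101/46
seg 2: a=2, c=M2/2=-213/46, d=(M3−M2)/(6·1)=71/46, b=Δ2−h2·(2M2+M3)/6=-44/23
t_q=7/2 → seg 2, τ=1/2; S=2+-44/23·τ+-213/46·τ²+71/46·τ³=29/368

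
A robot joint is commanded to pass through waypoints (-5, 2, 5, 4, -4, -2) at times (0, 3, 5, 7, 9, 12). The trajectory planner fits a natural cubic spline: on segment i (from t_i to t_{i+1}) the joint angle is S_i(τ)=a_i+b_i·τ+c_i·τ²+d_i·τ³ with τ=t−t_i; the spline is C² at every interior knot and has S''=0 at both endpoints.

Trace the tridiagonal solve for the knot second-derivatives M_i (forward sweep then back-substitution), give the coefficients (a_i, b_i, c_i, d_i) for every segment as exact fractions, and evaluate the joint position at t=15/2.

  seg 0: a=-5 b=283/112 c=0 d=-65/3024
  seg 1: a=2 b=109/56 c=-65/336 d=-5/336
  seg 2: a=5 b=167/168 c=-95/336 d=-13/56
  seg 3: a=4 b=-491/168 c=-563/336 d=191/336
  seg 4: a=-4 b=-157/56 c=583/336 d=-583/3024
S(15/2) = 1963/896

Δ: Δ0=7/3, Δ1=3/2, Δ2=-1/2, Δ3=-4, Δ4=2/3
row 1: diag=10, rhs=-5; c'=1/5, d'=-1/2
row 2: denom=8−2·1/5=38/5; d'=(-12−2·-1/2)/(38/5)=-55/38
row 3: denom=8−2·5/19=142/19; d'=(-21−2·-55/38)/(142/19)=-172/71
row 4: denom=10−2·19/71=672/71; d'=(28−2·-172/71)/(672/71)=583/168
back: M4=583/168
back: M3=-172/71−19/71·583/168=-563/168
back: M2=-55/38−5/19·-563/168=-95/168
back: M1=-1/2−1/5·-95/168=-65/168
M: M0=0, M1=-65/168, M2=-95/168, M3=-563/168, M4=583/168, M5=0
seg 0: a=-5, c=M0/2=0, d=(M1−M0)/(6·3)=-65/3024, b=Δ0−h0·(2M0+M1)/6=283/112
seg 1: a=2, c=M1/2=-65/336, d=(M2−M1)/(6·2)=-5/336, b=Δ1−h1·(2M1+M2)/6=109/56
seg 2: a=5, c=M2/2=-95/336, d=(M3−M2)/(6·2)=-13/56, b=Δ2−h2·(2M2+M3)/6=167/168
seg 3: a=4, c=M3/2=-563/336, d=(M4−M3)/(6·2)=191/336, b=Δ3−h3·(2M3+M4)/6=-491/168
seg 4: a=-4, c=M4/2=583/336, d=(M5−M4)/(6·3)=-583/3024, b=Δ4−h4·(2M4+M5)/6=-157/56
t_q=15/2 → seg 3, τ=1/2; S=4+-491/168·τ+-563/336·τ²+191/336·τ³=1963/896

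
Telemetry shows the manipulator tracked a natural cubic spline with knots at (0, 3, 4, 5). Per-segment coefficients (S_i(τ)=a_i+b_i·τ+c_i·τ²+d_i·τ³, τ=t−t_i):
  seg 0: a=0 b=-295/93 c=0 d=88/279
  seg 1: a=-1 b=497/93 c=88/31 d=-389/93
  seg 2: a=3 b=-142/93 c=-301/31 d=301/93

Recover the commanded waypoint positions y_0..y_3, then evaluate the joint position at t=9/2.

y_0=0 y_1=-1 y_2=3 y_3=-5
S(9/2) = 53/248

y_0 = S_0(0) = a_0 = 0
y_1 = S_1(0) = a_1 = -1
y_2 = S_2(0) = a_2 = 3
y_3 = S_2(1) = -5
t_q=9/2 is in segment 2 (τ=1/2); S_2(τ)=53/248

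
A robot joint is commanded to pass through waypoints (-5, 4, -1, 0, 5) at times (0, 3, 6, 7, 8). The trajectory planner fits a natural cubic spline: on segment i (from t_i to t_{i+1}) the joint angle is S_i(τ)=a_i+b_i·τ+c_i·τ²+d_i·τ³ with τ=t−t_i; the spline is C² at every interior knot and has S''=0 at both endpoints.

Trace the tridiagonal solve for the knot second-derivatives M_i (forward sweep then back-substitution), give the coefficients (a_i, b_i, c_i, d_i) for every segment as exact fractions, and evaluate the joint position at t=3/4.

Δ: Δ0=3, Δ1=-5/3, Δ2=1, Δ3=5
row 1: diag=12, rhs=-28; c'=1/4, d'=-7/3
row 2: denom=8−3·1/4=29/4; d'=(16−3·-7/3)/(29/4)=92/29
row 3: denom=4−1·4/29=112/29; d'=(24−1·92/29)/(112/29)=151/28
back: M3=151/28
back: M2=92/29−4/29·151/28=17/7
back: M1=-7/3−1/4·17/7=-247/84
M: M0=0, M1=-247/84, M2=17/7, M3=151/28, M4=0
seg 0: a=-5, c=M0/2=0, d=(M1−M0)/(6·3)=-247/1512, b=Δ0−h0·(2M0+M1)/6=751/168
seg 1: a=4, c=M1/2=-247/168, d=(M2−M1)/(6·3)=451/1512, b=Δ1−h1·(2M1+M2)/6=5/84
seg 2: a=-1, c=M2/2=17/14, d=(M3−M2)/(6·1)=83/168, b=Δ2−h2·(2M2+M3)/6=-17/24
seg 3: a=0, c=M3/2=151/56, d=(M4−M3)/(6·1)=-151/168, b=Δ3−h3·(2M3+M4)/6=269/84
t_q=3/4 → seg 0, τ=3/4; S=-5+751/168·τ+0·τ²+-247/1512·τ³=-6151/3584

  seg 0: a=-5 b=751/168 c=0 d=-247/1512
  seg 1: a=4 b=5/84 c=-247/168 d=451/1512
  seg 2: a=-1 b=-17/24 c=17/14 d=83/168
  seg 3: a=0 b=269/84 c=151/56 d=-151/168
S(3/4) = -6151/3584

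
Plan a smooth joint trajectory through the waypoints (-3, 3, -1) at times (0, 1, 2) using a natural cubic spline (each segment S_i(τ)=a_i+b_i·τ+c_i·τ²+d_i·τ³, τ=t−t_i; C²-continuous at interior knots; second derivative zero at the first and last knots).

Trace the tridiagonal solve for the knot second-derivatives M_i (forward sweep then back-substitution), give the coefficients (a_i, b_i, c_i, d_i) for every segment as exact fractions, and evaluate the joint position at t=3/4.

  seg 0: a=-3 b=17/2 c=0 d=-5/2
  seg 1: a=3 b=1 c=-15/2 d=5/2
S(3/4) = 297/128

Δ: Δ0=6, Δ1=-4
row 1: diag=4, rhs=-60; c'=1/4, d'=-15
back: M1=-15
M: M0=0, M1=-15, M2=0
seg 0: a=-3, c=M0/2=0, d=(M1−M0)/(6·1)=-5/2, b=Δ0−h0·(2M0+M1)/6=17/2
seg 1: a=3, c=M1/2=-15/2, d=(M2−M1)/(6·1)=5/2, b=Δ1−h1·(2M1+M2)/6=1
t_q=3/4 → seg 0, τ=3/4; S=-3+17/2·τ+0·τ²+-5/2·τ³=297/128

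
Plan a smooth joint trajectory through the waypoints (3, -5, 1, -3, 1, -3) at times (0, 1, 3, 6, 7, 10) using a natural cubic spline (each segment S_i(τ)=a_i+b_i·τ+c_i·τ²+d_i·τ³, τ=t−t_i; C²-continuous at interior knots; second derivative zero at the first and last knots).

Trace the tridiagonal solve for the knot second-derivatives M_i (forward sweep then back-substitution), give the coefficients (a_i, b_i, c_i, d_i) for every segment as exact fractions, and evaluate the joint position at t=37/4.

Δ: Δ0=-8, Δ1=3, Δ2=-4/3, Δ3=4, Δ4=-4/3
row 1: diag=6, rhs=66; c'=1/3, d'=11
row 2: denom=10−2·1/3=28/3; d'=(-26−2·11)/(28/3)=-36/7
row 3: denom=8−3·9/28=197/28; d'=(32−3·-36/7)/(197/28)=1328/197
row 4: denom=8−1·28/197=1548/197; d'=(-32−1·1328/197)/(1548/197)=-212/43
back: M4=-212/43
back: M3=1328/197−28/197·-212/43=320/43
back: M2=-36/7−9/28·320/43=-324/43
back: M1=11−1/3·-324/43=581/43
M: M0=0, M1=581/43, M2=-324/43, M3=320/43, M4=-212/43, M5=0
seg 0: a=3, c=M0/2=0, d=(M1−M0)/(6·1)=581/258, b=Δ0−h0·(2M0+M1)/6=-2645/258
seg 1: a=-5, c=M1/2=581/86, d=(M2−M1)/(6·2)=-905/516, b=Δ1−h1·(2M1+M2)/6=-451/129
seg 2: a=1, c=M2/2=-162/43, d=(M3−M2)/(6·3)=322/387, b=Δ2−h2·(2M2+M3)/6=320/129
seg 3: a=-3, c=M3/2=160/43, d=(M4−M3)/(6·1)=-266/129, b=Δ3−h3·(2M3+M4)/6=302/129
seg 4: a=1, c=M4/2=-106/43, d=(M5−M4)/(6·3)=106/387, b=Δ4−h4·(2M4+M5)/6=464/129
t_q=37/4 → seg 4, τ=9/4; S=1+464/129·τ+-106/43·τ²+106/387·τ³=-367/1376

  seg 0: a=3 b=-2645/258 c=0 d=581/258
  seg 1: a=-5 b=-451/129 c=581/86 d=-905/516
  seg 2: a=1 b=320/129 c=-162/43 d=322/387
  seg 3: a=-3 b=302/129 c=160/43 d=-266/129
  seg 4: a=1 b=464/129 c=-106/43 d=106/387
S(37/4) = -367/1376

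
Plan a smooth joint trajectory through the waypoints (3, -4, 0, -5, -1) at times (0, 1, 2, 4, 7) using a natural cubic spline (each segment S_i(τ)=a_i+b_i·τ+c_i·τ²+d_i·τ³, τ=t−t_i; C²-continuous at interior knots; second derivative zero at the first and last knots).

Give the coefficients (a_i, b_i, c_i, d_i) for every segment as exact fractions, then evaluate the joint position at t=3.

  seg 0: a=3 b=-3280/321 c=0 d=1033/321
  seg 1: a=-4 b=-181/321 c=1033/107 d=-1634/321
  seg 2: a=0 b=1115/321 c=-601/107 d=3377/2568
  seg 3: a=-5 b=-2063/642 c=973/428 d=-973/3852
S(3) = -709/856

Δ: Δ0=-7, Δ1=4, Δ2=-5/2, Δ3=4/3
row 1: diag=4, rhs=66; c'=1/4, d'=33/2
row 2: denom=6−1·1/4=23/4; d'=(-39−1·33/2)/(23/4)=-222/23
row 3: denom=10−2·8/23=214/23; d'=(23−2·-222/23)/(214/23)=973/214
back: M3=973/214
back: M2=-222/23−8/23·973/214=-1202/107
back: M1=33/2−1/4·-1202/107=2066/107
M: M0=0, M1=2066/107, M2=-1202/107, M3=973/214, M4=0
seg 0: a=3, c=M0/2=0, d=(M1−M0)/(6·1)=1033/321, b=Δ0−h0·(2M0+M1)/6=-3280/321
seg 1: a=-4, c=M1/2=1033/107, d=(M2−M1)/(6·1)=-1634/321, b=Δ1−h1·(2M1+M2)/6=-181/321
seg 2: a=0, c=M2/2=-601/107, d=(M3−M2)/(6·2)=3377/2568, b=Δ2−h2·(2M2+M3)/6=1115/321
seg 3: a=-5, c=M3/2=973/428, d=(M4−M3)/(6·3)=-973/3852, b=Δ3−h3·(2M3+M4)/6=-2063/642
t_q=3 → seg 2, τ=1; S=0+1115/321·τ+-601/107·τ²+3377/2568·τ³=-709/856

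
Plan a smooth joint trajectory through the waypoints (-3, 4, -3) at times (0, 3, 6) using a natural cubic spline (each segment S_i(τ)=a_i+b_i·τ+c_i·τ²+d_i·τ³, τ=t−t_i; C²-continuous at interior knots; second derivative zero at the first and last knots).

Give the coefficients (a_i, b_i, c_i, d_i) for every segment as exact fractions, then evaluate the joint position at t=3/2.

  seg 0: a=-3 b=7/2 c=0 d=-7/54
  seg 1: a=4 b=0 c=-7/6 d=7/54
S(3/2) = 29/16

Δ: Δ0=7/3, Δ1=-7/3
row 1: diag=12, rhs=-28; c'=1/4, d'=-7/3
back: M1=-7/3
M: M0=0, M1=-7/3, M2=0
seg 0: a=-3, c=M0/2=0, d=(M1−M0)/(6·3)=-7/54, b=Δ0−h0·(2M0+M1)/6=7/2
seg 1: a=4, c=M1/2=-7/6, d=(M2−M1)/(6·3)=7/54, b=Δ1−h1·(2M1+M2)/6=0
t_q=3/2 → seg 0, τ=3/2; S=-3+7/2·τ+0·τ²+-7/54·τ³=29/16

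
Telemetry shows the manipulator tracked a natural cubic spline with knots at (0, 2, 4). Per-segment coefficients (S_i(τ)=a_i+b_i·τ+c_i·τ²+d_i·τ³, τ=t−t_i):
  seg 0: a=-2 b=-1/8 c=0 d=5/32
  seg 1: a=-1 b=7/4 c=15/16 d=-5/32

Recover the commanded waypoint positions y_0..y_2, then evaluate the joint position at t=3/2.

y_0=-2 y_1=-1 y_2=5
S(3/2) = -425/256

y_0 = S_0(0) = a_0 = -2
y_1 = S_1(0) = a_1 = -1
y_2 = S_1(2) = 5
t_q=3/2 is in segment 0 (τ=3/2); S_0(τ)=-425/256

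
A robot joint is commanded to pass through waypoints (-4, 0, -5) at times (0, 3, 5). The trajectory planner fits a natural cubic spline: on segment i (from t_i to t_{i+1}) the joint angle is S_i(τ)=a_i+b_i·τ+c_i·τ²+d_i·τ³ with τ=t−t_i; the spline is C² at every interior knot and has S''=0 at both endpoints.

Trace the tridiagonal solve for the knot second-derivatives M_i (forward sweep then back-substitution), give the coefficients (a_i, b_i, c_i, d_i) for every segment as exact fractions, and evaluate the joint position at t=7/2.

  seg 0: a=-4 b=149/60 c=0 d=-23/180
  seg 1: a=0 b=-29/30 c=-23/20 d=23/120
S(7/2) = -239/320

Δ: Δ0=4/3, Δ1=-5/2
row 1: diag=10, rhs=-23; c'=1/5, d'=-23/10
back: M1=-23/10
M: M0=0, M1=-23/10, M2=0
seg 0: a=-4, c=M0/2=0, d=(M1−M0)/(6·3)=-23/180, b=Δ0−h0·(2M0+M1)/6=149/60
seg 1: a=0, c=M1/2=-23/20, d=(M2−M1)/(6·2)=23/120, b=Δ1−h1·(2M1+M2)/6=-29/30
t_q=7/2 → seg 1, τ=1/2; S=0+-29/30·τ+-23/20·τ²+23/120·τ³=-239/320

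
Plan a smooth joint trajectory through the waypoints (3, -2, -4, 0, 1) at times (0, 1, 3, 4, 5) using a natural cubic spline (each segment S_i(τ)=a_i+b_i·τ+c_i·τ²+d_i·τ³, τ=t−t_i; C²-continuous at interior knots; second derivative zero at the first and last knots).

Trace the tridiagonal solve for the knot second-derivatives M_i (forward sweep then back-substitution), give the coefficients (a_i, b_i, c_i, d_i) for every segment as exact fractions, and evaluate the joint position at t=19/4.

  seg 0: a=3 b=-328/61 c=0 d=23/61
  seg 1: a=-2 b=-259/61 c=69/61 d=15/61
  seg 2: a=-4 b=197/61 c=159/61 d=-112/61
  seg 3: a=0 b=179/61 c=-177/61 d=59/61
S(19/4) = 3813/3904

Δ: Δ0=-5, Δ1=-1, Δ2=4, Δ3=1
row 1: diag=6, rhs=24; c'=1/3, d'=4
row 2: denom=6−2·1/3=16/3; d'=(30−2·4)/(16/3)=33/8
row 3: denom=4−1·3/16=61/16; d'=(-18−1·33/8)/(61/16)=-354/61
back: M3=-354/61
back: M2=33/8−3/16·-354/61=318/61
back: M1=4−1/3·318/61=138/61
M: M0=0, M1=138/61, M2=318/61, M3=-354/61, M4=0
seg 0: a=3, c=M0/2=0, d=(M1−M0)/(6·1)=23/61, b=Δ0−h0·(2M0+M1)/6=-328/61
seg 1: a=-2, c=M1/2=69/61, d=(M2−M1)/(6·2)=15/61, b=Δ1−h1·(2M1+M2)/6=-259/61
seg 2: a=-4, c=M2/2=159/61, d=(M3−M2)/(6·1)=-112/61, b=Δ2−h2·(2M2+M3)/6=197/61
seg 3: a=0, c=M3/2=-177/61, d=(M4−M3)/(6·1)=59/61, b=Δ3−h3·(2M3+M4)/6=179/61
t_q=19/4 → seg 3, τ=3/4; S=0+179/61·τ+-177/61·τ²+59/61·τ³=3813/3904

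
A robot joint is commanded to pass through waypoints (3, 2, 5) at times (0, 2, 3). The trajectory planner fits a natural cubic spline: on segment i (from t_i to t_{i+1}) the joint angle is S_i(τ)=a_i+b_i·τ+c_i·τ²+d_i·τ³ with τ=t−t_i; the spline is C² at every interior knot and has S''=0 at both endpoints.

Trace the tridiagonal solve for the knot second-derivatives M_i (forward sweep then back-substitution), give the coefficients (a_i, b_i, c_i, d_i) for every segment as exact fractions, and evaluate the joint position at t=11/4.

Δ: Δ0=-1/2, Δ1=3
row 1: diag=6, rhs=21; c'=1/6, d'=7/2
back: M1=7/2
M: M0=0, M1=7/2, M2=0
seg 0: a=3, c=M0/2=0, d=(M1−M0)/(6·2)=7/24, b=Δ0−h0·(2M0+M1)/6=-5/3
seg 1: a=2, c=M1/2=7/4, d=(M2−M1)/(6·1)=-7/12, b=Δ1−h1·(2M1+M2)/6=11/6
t_q=11/4 → seg 1, τ=3/4; S=2+11/6·τ+7/4·τ²+-7/12·τ³=1053/256

  seg 0: a=3 b=-5/3 c=0 d=7/24
  seg 1: a=2 b=11/6 c=7/4 d=-7/12
S(11/4) = 1053/256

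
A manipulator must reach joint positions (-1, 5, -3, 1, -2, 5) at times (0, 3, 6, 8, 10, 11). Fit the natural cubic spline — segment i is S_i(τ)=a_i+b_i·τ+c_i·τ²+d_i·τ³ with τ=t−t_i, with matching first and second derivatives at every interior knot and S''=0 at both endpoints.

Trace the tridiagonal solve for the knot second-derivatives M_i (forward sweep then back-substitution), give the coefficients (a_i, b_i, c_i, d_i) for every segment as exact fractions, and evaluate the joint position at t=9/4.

Δ: Δ0=2, Δ1=-8/3, Δ2=2, Δ3=-3/2, Δ4=7
row 1: diag=12, rhs=-28; c'=1/4, d'=-7/3
row 2: denom=10−3·1/4=37/4; d'=(28−3·-7/3)/(37/4)=140/37
row 3: denom=8−2·8/37=280/37; d'=(-21−2·140/37)/(280/37)=-151/40
row 4: denom=6−2·37/140=383/70; d'=(51−2·-151/40)/(383/70)=8197/766
back: M4=8197/766
back: M3=-151/40−37/140·8197/766=-2529/383
back: M2=140/37−8/37·-2529/383=1996/383
back: M1=-7/3−1/4·1996/383=-4178/1149
M: M0=0, M1=-4178/1149, M2=1996/383, M3=-2529/383, M4=8197/766, M5=0
seg 0: a=-1, c=M0/2=0, d=(M1−M0)/(6·3)=-2089/10341, b=Δ0−h0·(2M0+M1)/6=4387/1149
seg 1: a=5, c=M1/2=-2089/1149, d=(M2−M1)/(6·3)=5083/10341, b=Δ1−h1·(2M1+M2)/6=-1880/1149
seg 2: a=-3, c=M2/2=998/383, d=(M3−M2)/(6·2)=-4525/4596, b=Δ2−h2·(2M2+M3)/6=835/1149
seg 3: a=1, c=M3/2=-2529/766, d=(M4−M3)/(6·2)=13255/9192, b=Δ3−h3·(2M3+M4)/6=-764/1149
seg 4: a=-2, c=M4/2=8197/1532, d=(M5−M4)/(6·1)=-8197/4596, b=Δ4−h4·(2M4+M5)/6=7889/2298
t_q=9/4 → seg 0, τ=9/4; S=-1+4387/1149·τ+0·τ²+-2089/10341·τ³=129661/24512

  seg 0: a=-1 b=4387/1149 c=0 d=-2089/10341
  seg 1: a=5 b=-1880/1149 c=-2089/1149 d=5083/10341
  seg 2: a=-3 b=835/1149 c=998/383 d=-4525/4596
  seg 3: a=1 b=-764/1149 c=-2529/766 d=13255/9192
  seg 4: a=-2 b=7889/2298 c=8197/1532 d=-8197/4596
S(9/4) = 129661/24512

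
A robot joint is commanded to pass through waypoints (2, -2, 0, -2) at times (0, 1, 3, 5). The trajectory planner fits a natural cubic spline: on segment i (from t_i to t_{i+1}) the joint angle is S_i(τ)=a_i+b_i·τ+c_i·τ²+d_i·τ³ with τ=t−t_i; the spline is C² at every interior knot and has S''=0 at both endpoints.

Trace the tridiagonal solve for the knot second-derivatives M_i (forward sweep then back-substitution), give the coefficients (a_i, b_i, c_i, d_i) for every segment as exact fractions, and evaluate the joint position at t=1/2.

  seg 0: a=2 b=-5 c=0 d=1
  seg 1: a=-2 b=-2 c=3 d=-3/4
  seg 2: a=0 b=1 c=-3/2 d=1/4
S(1/2) = -3/8

Δ: Δ0=-4, Δ1=1, Δ2=-1
row 1: diag=6, rhs=30; c'=1/3, d'=5
row 2: denom=8−2·1/3=22/3; d'=(-12−2·5)/(22/3)=-3
back: M2=-3
back: M1=5−1/3·-3=6
M: M0=0, M1=6, M2=-3, M3=0
seg 0: a=2, c=M0/2=0, d=(M1−M0)/(6·1)=1, b=Δ0−h0·(2M0+M1)/6=-5
seg 1: a=-2, c=M1/2=3, d=(M2−M1)/(6·2)=-3/4, b=Δ1−h1·(2M1+M2)/6=-2
seg 2: a=0, c=M2/2=-3/2, d=(M3−M2)/(6·2)=1/4, b=Δ2−h2·(2M2+M3)/6=1
t_q=1/2 → seg 0, τ=1/2; S=2+-5·τ+0·τ²+1·τ³=-3/8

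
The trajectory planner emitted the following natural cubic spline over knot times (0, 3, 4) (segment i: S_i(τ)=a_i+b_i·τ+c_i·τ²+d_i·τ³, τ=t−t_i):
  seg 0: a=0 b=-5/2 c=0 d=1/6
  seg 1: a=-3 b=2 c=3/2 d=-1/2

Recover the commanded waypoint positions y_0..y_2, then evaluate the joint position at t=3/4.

y_0 = S_0(0) = a_0 = 0
y_1 = S_1(0) = a_1 = -3
y_2 = S_1(1) = 0
t_q=3/4 is in segment 0 (τ=3/4); S_0(τ)=-231/128

y_0=0 y_1=-3 y_2=0
S(3/4) = -231/128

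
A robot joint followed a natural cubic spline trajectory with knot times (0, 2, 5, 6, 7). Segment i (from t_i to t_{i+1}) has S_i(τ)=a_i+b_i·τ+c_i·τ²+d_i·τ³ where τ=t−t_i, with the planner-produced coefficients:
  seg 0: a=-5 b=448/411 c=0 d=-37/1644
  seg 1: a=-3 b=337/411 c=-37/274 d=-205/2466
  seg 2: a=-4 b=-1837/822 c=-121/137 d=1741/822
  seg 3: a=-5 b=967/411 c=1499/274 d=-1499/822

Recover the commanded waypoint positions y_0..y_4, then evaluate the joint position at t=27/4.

y_0=-5 y_1=-3 y_2=-4 y_3=-5 y_4=1
S(27/4) = -16263/17536

y_0 = S_0(0) = a_0 = -5
y_1 = S_1(0) = a_1 = -3
y_2 = S_2(0) = a_2 = -4
y_3 = S_3(0) = a_3 = -5
y_4 = S_3(1) = 1
t_q=27/4 is in segment 3 (τ=3/4); S_3(τ)=-16263/17536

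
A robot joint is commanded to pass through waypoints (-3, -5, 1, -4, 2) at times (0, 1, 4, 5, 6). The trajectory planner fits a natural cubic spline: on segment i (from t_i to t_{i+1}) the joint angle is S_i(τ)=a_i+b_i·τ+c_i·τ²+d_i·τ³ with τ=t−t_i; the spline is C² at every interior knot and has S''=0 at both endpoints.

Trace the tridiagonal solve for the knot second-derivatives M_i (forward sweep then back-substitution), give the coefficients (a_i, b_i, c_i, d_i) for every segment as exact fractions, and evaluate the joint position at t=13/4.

Δ: Δ0=-2, Δ1=2, Δ2=-5, Δ3=6
row 1: diag=8, rhs=24; c'=3/8, d'=3
row 2: denom=8−3·3/8=55/8; d'=(-42−3·3)/(55/8)=-408/55
row 3: denom=4−1·8/55=212/55; d'=(66−1·-408/55)/(212/55)=2019/106
back: M3=2019/106
back: M2=-408/55−8/55·2019/106=-540/53
back: M1=3−3/8·-540/53=723/106
M: M0=0, M1=723/106, M2=-540/53, M3=2019/106, M4=0
seg 0: a=-3, c=M0/2=0, d=(M1−M0)/(6·1)=241/212, b=Δ0−h0·(2M0+M1)/6=-665/212
seg 1: a=-5, c=M1/2=723/212, d=(M2−M1)/(6·3)=-601/636, b=Δ1−h1·(2M1+M2)/6=29/106
seg 2: a=1, c=M2/2=-270/53, d=(M3−M2)/(6·1)=1033/212, b=Δ2−h2·(2M2+M3)/6=-1013/212
seg 3: a=-4, c=M3/2=2019/212, d=(M4−M3)/(6·1)=-673/212, b=Δ3−h3·(2M3+M4)/6=-37/106
t_q=13/4 → seg 1, τ=9/4; S=-5+29/106·τ+723/212·τ²+-601/636·τ³=28721/13568

  seg 0: a=-3 b=-665/212 c=0 d=241/212
  seg 1: a=-5 b=29/106 c=723/212 d=-601/636
  seg 2: a=1 b=-1013/212 c=-270/53 d=1033/212
  seg 3: a=-4 b=-37/106 c=2019/212 d=-673/212
S(13/4) = 28721/13568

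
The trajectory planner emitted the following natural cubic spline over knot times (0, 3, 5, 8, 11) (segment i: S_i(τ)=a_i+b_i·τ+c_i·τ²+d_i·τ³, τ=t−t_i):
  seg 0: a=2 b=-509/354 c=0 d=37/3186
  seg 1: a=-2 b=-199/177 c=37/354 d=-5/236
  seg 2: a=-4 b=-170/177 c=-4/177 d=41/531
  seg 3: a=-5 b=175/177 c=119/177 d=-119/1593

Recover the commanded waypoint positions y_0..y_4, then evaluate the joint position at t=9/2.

y_0 = S_0(0) = a_0 = 2
y_1 = S_1(0) = a_1 = -2
y_2 = S_2(0) = a_2 = -4
y_3 = S_3(0) = a_3 = -5
y_4 = S_3(3) = 2
t_q=9/2 is in segment 1 (τ=3/2); S_1(τ)=-6651/1888

y_0=2 y_1=-2 y_2=-4 y_3=-5 y_4=2
S(9/2) = -6651/1888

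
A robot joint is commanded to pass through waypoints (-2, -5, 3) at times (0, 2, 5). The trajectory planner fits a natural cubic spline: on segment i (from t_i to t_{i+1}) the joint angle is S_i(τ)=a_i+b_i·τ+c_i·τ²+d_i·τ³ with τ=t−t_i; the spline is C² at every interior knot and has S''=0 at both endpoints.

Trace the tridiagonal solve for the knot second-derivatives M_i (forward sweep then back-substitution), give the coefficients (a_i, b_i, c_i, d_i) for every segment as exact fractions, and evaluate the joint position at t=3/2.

  seg 0: a=-2 b=-7/3 c=0 d=5/24
  seg 1: a=-5 b=1/6 c=5/4 d=-5/36
S(3/2) = -307/64

Δ: Δ0=-3/2, Δ1=8/3
row 1: diag=10, rhs=25; c'=3/10, d'=5/2
back: M1=5/2
M: M0=0, M1=5/2, M2=0
seg 0: a=-2, c=M0/2=0, d=(M1−M0)/(6·2)=5/24, b=Δ0−h0·(2M0+M1)/6=-7/3
seg 1: a=-5, c=M1/2=5/4, d=(M2−M1)/(6·3)=-5/36, b=Δ1−h1·(2M1+M2)/6=1/6
t_q=3/2 → seg 0, τ=3/2; S=-2+-7/3·τ+0·τ²+5/24·τ³=-307/64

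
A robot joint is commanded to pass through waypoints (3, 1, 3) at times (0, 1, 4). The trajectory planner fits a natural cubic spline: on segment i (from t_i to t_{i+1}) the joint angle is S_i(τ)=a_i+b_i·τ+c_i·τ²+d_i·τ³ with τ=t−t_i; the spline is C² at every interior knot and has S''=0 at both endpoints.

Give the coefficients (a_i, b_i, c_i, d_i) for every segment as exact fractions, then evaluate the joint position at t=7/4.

  seg 0: a=3 b=-7/3 c=0 d=1/3
  seg 1: a=1 b=-4/3 c=1 d=-1/9
S(7/4) = 33/64

Δ: Δ0=-2, Δ1=2/3
row 1: diag=8, rhs=16; c'=3/8, d'=2
back: M1=2
M: M0=0, M1=2, M2=0
seg 0: a=3, c=M0/2=0, d=(M1−M0)/(6·1)=1/3, b=Δ0−h0·(2M0+M1)/6=-7/3
seg 1: a=1, c=M1/2=1, d=(M2−M1)/(6·3)=-1/9, b=Δ1−h1·(2M1+M2)/6=-4/3
t_q=7/4 → seg 1, τ=3/4; S=1+-4/3·τ+1·τ²+-1/9·τ³=33/64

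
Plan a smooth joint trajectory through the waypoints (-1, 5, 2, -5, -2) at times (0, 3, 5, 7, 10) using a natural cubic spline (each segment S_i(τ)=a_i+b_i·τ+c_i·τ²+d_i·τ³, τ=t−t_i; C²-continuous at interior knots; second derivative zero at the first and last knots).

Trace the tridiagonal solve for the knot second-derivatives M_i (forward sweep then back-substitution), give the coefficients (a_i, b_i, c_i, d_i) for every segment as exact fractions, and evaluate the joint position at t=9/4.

Δ: Δ0=2, Δ1=-3/2, Δ2=-7/2, Δ3=1
row 1: diag=10, rhs=-21; c'=1/5, d'=-21/10
row 2: denom=8−2·1/5=38/5; d'=(-12−2·-21/10)/(38/5)=-39/38
row 3: denom=10−2·5/19=180/19; d'=(27−2·-39/38)/(180/19)=46/15
back: M3=46/15
back: M2=-39/38−5/19·46/15=-11/6
back: M1=-21/10−1/5·-11/6=-26/15
M: M0=0, M1=-26/15, M2=-11/6, M3=46/15, M4=0
seg 0: a=-1, c=M0/2=0, d=(M1−M0)/(6·3)=-13/135, b=Δ0−h0·(2M0+M1)/6=43/15
seg 1: a=5, c=M1/2=-13/15, d=(M2−M1)/(6·2)=-1/120, b=Δ1−h1·(2M1+M2)/6=4/15
seg 2: a=2, c=M2/2=-11/12, d=(M3−M2)/(6·2)=49/120, b=Δ2−h2·(2M2+M3)/6=-33/10
seg 3: a=-5, c=M3/2=23/15, d=(M4−M3)/(6·3)=-23/135, b=Δ3−h3·(2M3+M4)/6=-31/15
t_q=9/4 → seg 0, τ=9/4; S=-1+43/15·τ+0·τ²+-13/135·τ³=1393/320

  seg 0: a=-1 b=43/15 c=0 d=-13/135
  seg 1: a=5 b=4/15 c=-13/15 d=-1/120
  seg 2: a=2 b=-33/10 c=-11/12 d=49/120
  seg 3: a=-5 b=-31/15 c=23/15 d=-23/135
S(9/4) = 1393/320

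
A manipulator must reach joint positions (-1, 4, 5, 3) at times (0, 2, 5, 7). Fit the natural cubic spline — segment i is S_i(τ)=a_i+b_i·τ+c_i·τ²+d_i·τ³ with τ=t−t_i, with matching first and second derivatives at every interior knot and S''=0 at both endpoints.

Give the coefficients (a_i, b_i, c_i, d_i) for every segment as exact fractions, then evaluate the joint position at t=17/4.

Δ: Δ0=5/2, Δ1=1/3, Δ2=-1
row 1: diag=10, rhs=-13; c'=3/10, d'=-13/10
row 2: denom=10−3·3/10=91/10; d'=(-8−3·-13/10)/(91/10)=-41/91
back: M2=-41/91
back: M1=-13/10−3/10·-41/91=-106/91
M: M0=0, M1=-106/91, M2=-41/91, M3=0
seg 0: a=-1, c=M0/2=0, d=(M1−M0)/(6·2)=-53/546, b=Δ0−h0·(2M0+M1)/6=1577/546
seg 1: a=4, c=M1/2=-53/91, d=(M2−M1)/(6·3)=5/126, b=Δ1−h1·(2M1+M2)/6=941/546
seg 2: a=5, c=M2/2=-41/182, d=(M3−M2)/(6·2)=41/1092, b=Δ2−h2·(2M2+M3)/6=-191/273
t_q=17/4 → seg 1, τ=9/4; S=4+941/546·τ+-53/91·τ²+5/126·τ³=62681/11648

  seg 0: a=-1 b=1577/546 c=0 d=-53/546
  seg 1: a=4 b=941/546 c=-53/91 d=5/126
  seg 2: a=5 b=-191/273 c=-41/182 d=41/1092
S(17/4) = 62681/11648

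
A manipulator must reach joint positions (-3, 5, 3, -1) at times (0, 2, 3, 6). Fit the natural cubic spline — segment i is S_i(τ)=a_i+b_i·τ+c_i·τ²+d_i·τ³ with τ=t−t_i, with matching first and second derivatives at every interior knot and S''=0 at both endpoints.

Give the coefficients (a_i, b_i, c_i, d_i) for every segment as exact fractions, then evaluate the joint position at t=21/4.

  seg 0: a=-3 b=856/141 c=0 d=-73/141
  seg 1: a=5 b=-20/141 c=-146/47 d=176/141
  seg 2: a=3 b=-368/141 c=30/47 d=-10/141
S(21/4) = -675/1504

Δ: Δ0=4, Δ1=-2, Δ2=-4/3
row 1: diag=6, rhs=-36; c'=1/6, d'=-6
row 2: denom=8−1·1/6=47/6; d'=(4−1·-6)/(47/6)=60/47
back: M2=60/47
back: M1=-6−1/6·60/47=-292/47
M: M0=0, M1=-292/47, M2=60/47, M3=0
seg 0: a=-3, c=M0/2=0, d=(M1−M0)/(6·2)=-73/141, b=Δ0−h0·(2M0+M1)/6=856/141
seg 1: a=5, c=M1/2=-146/47, d=(M2−M1)/(6·1)=176/141, b=Δ1−h1·(2M1+M2)/6=-20/141
seg 2: a=3, c=M2/2=30/47, d=(M3−M2)/(6·3)=-10/141, b=Δ2−h2·(2M2+M3)/6=-368/141
t_q=21/4 → seg 2, τ=9/4; S=3+-368/141·τ+30/47·τ²+-10/141·τ³=-675/1504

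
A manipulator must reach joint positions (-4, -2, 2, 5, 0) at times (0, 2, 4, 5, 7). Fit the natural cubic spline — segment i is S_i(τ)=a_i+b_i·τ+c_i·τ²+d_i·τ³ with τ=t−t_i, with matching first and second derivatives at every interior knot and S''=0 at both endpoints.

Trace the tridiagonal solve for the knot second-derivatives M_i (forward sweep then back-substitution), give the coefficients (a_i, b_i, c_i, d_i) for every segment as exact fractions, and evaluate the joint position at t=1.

  seg 0: a=-4 b=29/32 c=0 d=3/128
  seg 1: a=-2 b=19/16 c=9/64 d=17/128
  seg 2: a=2 b=107/32 c=15/16 d=-41/32
  seg 3: a=5 b=11/8 c=-93/32 d=31/64
S(1) = -393/128

Δ: Δ0=1, Δ1=2, Δ2=3, Δ3=-5/2
row 1: diag=8, rhs=6; c'=1/4, d'=3/4
row 2: denom=6−2·1/4=11/2; d'=(6−2·3/4)/(11/2)=9/11
row 3: denom=6−1·2/11=64/11; d'=(-33−1·9/11)/(64/11)=-93/16
back: M3=-93/16
back: M2=9/11−2/11·-93/16=15/8
back: M1=3/4−1/4·15/8=9/32
M: M0=0, M1=9/32, M2=15/8, M3=-93/16, M4=0
seg 0: a=-4, c=M0/2=0, d=(M1−M0)/(6·2)=3/128, b=Δ0−h0·(2M0+M1)/6=29/32
seg 1: a=-2, c=M1/2=9/64, d=(M2−M1)/(6·2)=17/128, b=Δ1−h1·(2M1+M2)/6=19/16
seg 2: a=2, c=M2/2=15/16, d=(M3−M2)/(6·1)=-41/32, b=Δ2−h2·(2M2+M3)/6=107/32
seg 3: a=5, c=M3/2=-93/32, d=(M4−M3)/(6·2)=31/64, b=Δ3−h3·(2M3+M4)/6=11/8
t_q=1 → seg 0, τ=1; S=-4+29/32·τ+0·τ²+3/128·τ³=-393/128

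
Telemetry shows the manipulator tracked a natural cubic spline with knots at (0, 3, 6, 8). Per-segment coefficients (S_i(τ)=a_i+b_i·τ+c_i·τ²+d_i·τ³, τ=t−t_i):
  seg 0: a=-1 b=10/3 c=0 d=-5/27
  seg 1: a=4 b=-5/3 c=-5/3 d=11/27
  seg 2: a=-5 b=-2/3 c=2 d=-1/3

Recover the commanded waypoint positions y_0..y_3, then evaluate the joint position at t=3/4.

y_0 = S_0(0) = a_0 = -1
y_1 = S_1(0) = a_1 = 4
y_2 = S_2(0) = a_2 = -5
y_3 = S_2(2) = -1
t_q=3/4 is in segment 0 (τ=3/4); S_0(τ)=91/64

y_0=-1 y_1=4 y_2=-5 y_3=-1
S(3/4) = 91/64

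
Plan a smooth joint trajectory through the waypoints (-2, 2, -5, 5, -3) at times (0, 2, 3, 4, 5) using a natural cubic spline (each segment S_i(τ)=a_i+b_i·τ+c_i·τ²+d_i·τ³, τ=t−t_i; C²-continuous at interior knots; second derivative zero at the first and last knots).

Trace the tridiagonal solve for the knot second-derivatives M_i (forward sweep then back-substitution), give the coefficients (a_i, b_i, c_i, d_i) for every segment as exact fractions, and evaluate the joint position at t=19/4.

  seg 0: a=-2 b=307/43 c=0 d=-221/172
  seg 1: a=2 b=-356/43 c=-663/86 d=773/86
  seg 2: a=-5 b=281/86 c=828/43 d=-1077/86
  seg 3: a=5 b=181/43 c=-1575/86 d=525/86
S(19/4) = 2371/5504

Δ: Δ0=2, Δ1=-7, Δ2=10, Δ3=-8
row 1: diag=6, rhs=-54; c'=1/6, d'=-9
row 2: denom=4−1·1/6=23/6; d'=(102−1·-9)/(23/6)=666/23
row 3: denom=4−1·6/23=86/23; d'=(-108−1·666/23)/(86/23)=-1575/43
back: M3=-1575/43
back: M2=666/23−6/23·-1575/43=1656/43
back: M1=-9−1/6·1656/43=-663/43
M: M0=0, M1=-663/43, M2=1656/43, M3=-1575/43, M4=0
seg 0: a=-2, c=M0/2=0, d=(M1−M0)/(6·2)=-221/172, b=Δ0−h0·(2M0+M1)/6=307/43
seg 1: a=2, c=M1/2=-663/86, d=(M2−M1)/(6·1)=773/86, b=Δ1−h1·(2M1+M2)/6=-356/43
seg 2: a=-5, c=M2/2=828/43, d=(M3−M2)/(6·1)=-1077/86, b=Δ2−h2·(2M2+M3)/6=281/86
seg 3: a=5, c=M3/2=-1575/86, d=(M4−M3)/(6·1)=525/86, b=Δ3−h3·(2M3+M4)/6=181/43
t_q=19/4 → seg 3, τ=3/4; S=5+181/43·τ+-1575/86·τ²+525/86·τ³=2371/5504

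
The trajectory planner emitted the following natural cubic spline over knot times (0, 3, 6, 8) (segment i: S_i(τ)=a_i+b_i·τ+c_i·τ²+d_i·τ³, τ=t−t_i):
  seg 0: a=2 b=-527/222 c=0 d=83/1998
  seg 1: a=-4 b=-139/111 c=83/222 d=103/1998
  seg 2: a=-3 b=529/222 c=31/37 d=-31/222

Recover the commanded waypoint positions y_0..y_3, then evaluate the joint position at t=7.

y_0 = S_0(0) = a_0 = 2
y_1 = S_1(0) = a_1 = -4
y_2 = S_2(0) = a_2 = -3
y_3 = S_2(2) = 4
t_q=7 is in segment 2 (τ=1); S_2(τ)=3/37

y_0=2 y_1=-4 y_2=-3 y_3=4
S(7) = 3/37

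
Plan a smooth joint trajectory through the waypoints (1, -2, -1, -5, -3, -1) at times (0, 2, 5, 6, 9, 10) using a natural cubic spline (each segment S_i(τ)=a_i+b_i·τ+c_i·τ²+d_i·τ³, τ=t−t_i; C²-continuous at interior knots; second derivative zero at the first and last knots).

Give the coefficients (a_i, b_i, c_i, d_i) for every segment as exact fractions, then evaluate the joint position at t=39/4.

Δ: Δ0=-3/2, Δ1=1/3, Δ2=-4, Δ3=2/3, Δ4=2
row 1: diag=10, rhs=11; c'=3/10, d'=11/10
row 2: denom=8−3·3/10=71/10; d'=(-26−3·11/10)/(71/10)=-293/71
row 3: denom=8−1·10/71=558/71; d'=(28−1·-293/71)/(558/71)=2281/558
row 4: denom=8−3·71/186=425/62; d'=(8−3·2281/558)/(425/62)=-793/1275
back: M4=-793/1275
back: M3=2281/558−71/186·-793/1275=16544/3825
back: M2=-293/71−10/71·16544/3825=-3623/765
back: M1=11/10−3/10·-3623/765=3214/1275
M: M0=0, M1=3214/1275, M2=-3623/765, M3=16544/3825, M4=-793/1275, M5=0
seg 0: a=1, c=M0/2=0, d=(M1−M0)/(6·2)=1607/7650, b=Δ0−h0·(2M0+M1)/6=-17903/7650
seg 1: a=-2, c=M1/2=1607/1275, d=(M2−M1)/(6·3)=-27757/68850, b=Δ1−h1·(2M1+M2)/6=1381/7650
seg 2: a=-1, c=M2/2=-3623/1530, d=(M3−M2)/(6·1)=3851/2550, b=Δ2−h2·(2M2+M3)/6=-707/225
seg 3: a=-5, c=M3/2=8272/3825, d=(M4−M3)/(6·3)=-18923/68850, b=Δ3−h3·(2M3+M4)/6=-25609/7650
seg 4: a=-3, c=M4/2=-793/2550, d=(M5−M4)/(6·1)=793/7650, b=Δ4−h4·(2M4+M5)/6=8443/3825
t_q=39/4 → seg 4, τ=3/4; S=-3+8443/3825·τ+-793/2550·τ²+793/7650·τ³=-48167/32640

  seg 0: a=1 b=-17903/7650 c=0 d=1607/7650
  seg 1: a=-2 b=1381/7650 c=1607/1275 d=-27757/68850
  seg 2: a=-1 b=-707/225 c=-3623/1530 d=3851/2550
  seg 3: a=-5 b=-25609/7650 c=8272/3825 d=-18923/68850
  seg 4: a=-3 b=8443/3825 c=-793/2550 d=793/7650
S(39/4) = -48167/32640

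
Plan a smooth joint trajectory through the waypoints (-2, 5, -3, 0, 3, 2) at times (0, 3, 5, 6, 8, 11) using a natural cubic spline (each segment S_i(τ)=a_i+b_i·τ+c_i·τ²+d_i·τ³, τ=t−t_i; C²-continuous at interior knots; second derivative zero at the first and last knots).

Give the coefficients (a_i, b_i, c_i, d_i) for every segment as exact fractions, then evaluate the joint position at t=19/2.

Δ: Δ0=7/3, Δ1=-4, Δ2=3, Δ3=3/2, Δ4=-1/3
row 1: diag=10, rhs=-38; c'=1/5, d'=-19/5
row 2: denom=6−2·1/5=28/5; d'=(42−2·-19/5)/(28/5)=62/7
row 3: denom=6−1·5/28=163/28; d'=(-9−1·62/7)/(163/28)=-500/163
row 4: denom=10−2·56/163=1518/163; d'=(-11−2·-500/163)/(1518/163)=-793/1518
back: M4=-793/1518
back: M3=-500/163−56/163·-793/1518=-2192/759
back: M2=62/7−5/28·-2192/759=7114/759
back: M1=-19/5−1/5·7114/759=-4307/759
M: M0=0, M1=-4307/759, M2=7114/759, M3=-2192/759, M4=-793/1518, M5=0
seg 0: a=-2, c=M0/2=0, d=(M1−M0)/(6·3)=-4307/13662, b=Δ0−h0·(2M0+M1)/6=7849/1518
seg 1: a=5, c=M1/2=-4307/1518, d=(M2−M1)/(6·2)=1269/1012, b=Δ1−h1·(2M1+M2)/6=-2536/759
seg 2: a=-3, c=M2/2=3557/759, d=(M3−M2)/(6·1)=-47/23, b=Δ2−h2·(2M2+M3)/6=271/759
seg 3: a=0, c=M3/2=-1096/759, d=(M4−M3)/(6·2)=399/2024, b=Δ3−h3·(2M3+M4)/6=2732/759
seg 4: a=3, c=M4/2=-793/3036, d=(M5−M4)/(6·3)=793/27324, b=Δ4−h4·(2M4+M5)/6=287/1518
t_q=19/2 → seg 4, τ=3/2; S=3+287/1518·τ+-793/3036·τ²+793/27324·τ³=22619/8096

  seg 0: a=-2 b=7849/1518 c=0 d=-4307/13662
  seg 1: a=5 b=-2536/759 c=-4307/1518 d=1269/1012
  seg 2: a=-3 b=271/759 c=3557/759 d=-47/23
  seg 3: a=0 b=2732/759 c=-1096/759 d=399/2024
  seg 4: a=3 b=287/1518 c=-793/3036 d=793/27324
S(19/2) = 22619/8096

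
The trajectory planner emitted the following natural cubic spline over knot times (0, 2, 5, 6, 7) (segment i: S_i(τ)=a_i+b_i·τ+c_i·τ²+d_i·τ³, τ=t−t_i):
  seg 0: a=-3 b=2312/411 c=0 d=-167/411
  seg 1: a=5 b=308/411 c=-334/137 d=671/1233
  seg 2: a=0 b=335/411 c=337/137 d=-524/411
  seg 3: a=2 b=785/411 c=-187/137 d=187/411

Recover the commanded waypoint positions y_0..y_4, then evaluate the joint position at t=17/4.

y_0 = S_0(0) = a_0 = -3
y_1 = S_1(0) = a_1 = 5
y_2 = S_2(0) = a_2 = 0
y_3 = S_3(0) = a_3 = 2
y_4 = S_3(1) = 3
t_q=17/4 is in segment 1 (τ=9/4); S_1(τ)=4759/8768

y_0=-3 y_1=5 y_2=0 y_3=2 y_4=3
S(17/4) = 4759/8768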